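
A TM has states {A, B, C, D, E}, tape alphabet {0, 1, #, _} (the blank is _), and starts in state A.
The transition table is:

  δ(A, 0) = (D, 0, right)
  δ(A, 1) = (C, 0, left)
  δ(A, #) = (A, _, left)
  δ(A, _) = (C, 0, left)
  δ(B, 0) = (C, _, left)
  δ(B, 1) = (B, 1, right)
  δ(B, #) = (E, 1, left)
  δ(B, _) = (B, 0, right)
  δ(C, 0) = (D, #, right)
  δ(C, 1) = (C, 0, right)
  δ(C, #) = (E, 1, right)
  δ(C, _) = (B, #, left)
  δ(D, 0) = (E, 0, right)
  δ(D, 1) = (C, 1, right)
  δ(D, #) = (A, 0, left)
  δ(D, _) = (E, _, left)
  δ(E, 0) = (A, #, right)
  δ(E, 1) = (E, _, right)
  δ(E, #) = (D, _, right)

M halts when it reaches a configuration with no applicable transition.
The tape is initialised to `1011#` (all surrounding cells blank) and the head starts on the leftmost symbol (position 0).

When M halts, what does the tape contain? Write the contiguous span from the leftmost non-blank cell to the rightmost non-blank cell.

1#00

A | __[1]011#_   read 1 → write 0, move left, go to C
C | _[_]0011#_   read _ → write #, move left, go to B
B | [_]#0011#_   read _ → write 0, move right, go to B
B | 0[#]0011#_   read # → write 1, move left, go to E
E | [0]10011#_   read 0 → write #, move right, go to A
A | #[1]0011#_   read 1 → write 0, move left, go to C
C | [#]00011#_   read # → write 1, move right, go to E
E | 1[0]0011#_   read 0 → write #, move right, go to A
A | 1#[0]011#_   read 0 → write 0, move right, go to D
D | 1#0[0]11#_   read 0 → write 0, move right, go to E
E | 1#00[1]1#_   read 1 → write _, move right, go to E
E | 1#00_[1]#_   read 1 → write _, move right, go to E
E | 1#00__[#]_   read # → write _, move right, go to D
D | 1#00___[_]   read _ → write _, move left, go to E
E | 1#00__[_]_
The non-blank tape span at halt is 1#00.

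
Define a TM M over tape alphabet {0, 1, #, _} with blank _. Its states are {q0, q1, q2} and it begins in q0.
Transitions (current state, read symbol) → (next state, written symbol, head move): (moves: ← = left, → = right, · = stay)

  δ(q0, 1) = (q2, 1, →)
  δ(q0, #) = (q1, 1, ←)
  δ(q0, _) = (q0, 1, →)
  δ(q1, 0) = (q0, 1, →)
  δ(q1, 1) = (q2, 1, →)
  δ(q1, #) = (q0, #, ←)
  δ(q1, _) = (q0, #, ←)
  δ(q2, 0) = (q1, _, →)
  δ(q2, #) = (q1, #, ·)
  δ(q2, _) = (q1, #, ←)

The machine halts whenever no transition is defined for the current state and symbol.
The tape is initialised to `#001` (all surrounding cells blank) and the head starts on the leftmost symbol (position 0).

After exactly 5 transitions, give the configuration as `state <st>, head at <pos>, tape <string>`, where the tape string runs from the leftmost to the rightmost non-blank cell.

state q2, head at -1, tape 111001

q0 | __[#]001   read # → write 1, move ←, go to q1
q1 | _[_]1001   read _ → write #, move ←, go to q0
q0 | [_]#1001   read _ → write 1, move →, go to q0
q0 | 1[#]1001   read # → write 1, move ←, go to q1
q1 | [1]11001   read 1 → write 1, move →, go to q2
q2 | 1[1]1001
After 5 steps: state q2, head at -1, tape 111001.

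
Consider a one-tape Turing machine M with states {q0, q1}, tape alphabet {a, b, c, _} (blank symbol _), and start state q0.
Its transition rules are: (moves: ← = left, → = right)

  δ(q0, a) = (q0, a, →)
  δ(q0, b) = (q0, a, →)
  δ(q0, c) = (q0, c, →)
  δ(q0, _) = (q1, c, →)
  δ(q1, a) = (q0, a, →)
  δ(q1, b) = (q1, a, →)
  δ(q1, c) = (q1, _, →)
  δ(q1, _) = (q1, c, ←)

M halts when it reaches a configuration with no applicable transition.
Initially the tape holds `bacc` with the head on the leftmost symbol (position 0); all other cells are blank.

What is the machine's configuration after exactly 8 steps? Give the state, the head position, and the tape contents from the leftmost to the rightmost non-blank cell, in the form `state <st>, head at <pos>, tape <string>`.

q0 | [b]acc___   read b → write a, move →, go to q0
q0 | a[a]cc___   read a → write a, move →, go to q0
q0 | aa[c]c___   read c → write c, move →, go to q0
q0 | aac[c]___   read c → write c, move →, go to q0
q0 | aacc[_]__   read _ → write c, move →, go to q1
q1 | aaccc[_]_   read _ → write c, move ←, go to q1
q1 | aacc[c]c_   read c → write _, move →, go to q1
q1 | aacc_[c]_   read c → write _, move →, go to q1
q1 | aacc__[_]
After 8 steps: state q1, head at 6, tape aacc.

state q1, head at 6, tape aacc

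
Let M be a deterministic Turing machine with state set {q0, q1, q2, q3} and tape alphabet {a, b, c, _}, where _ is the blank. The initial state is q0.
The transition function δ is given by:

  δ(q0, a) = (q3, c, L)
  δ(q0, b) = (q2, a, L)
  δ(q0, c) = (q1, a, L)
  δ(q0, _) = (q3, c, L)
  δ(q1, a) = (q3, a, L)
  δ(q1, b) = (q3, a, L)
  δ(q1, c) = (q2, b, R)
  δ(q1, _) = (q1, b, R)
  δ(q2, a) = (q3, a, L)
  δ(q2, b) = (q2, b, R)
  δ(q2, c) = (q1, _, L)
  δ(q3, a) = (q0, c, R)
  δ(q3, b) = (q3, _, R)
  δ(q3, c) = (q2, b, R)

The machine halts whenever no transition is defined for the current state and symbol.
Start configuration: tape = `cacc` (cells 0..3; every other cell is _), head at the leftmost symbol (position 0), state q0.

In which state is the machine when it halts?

state=q0 head=0 tape=_[c]acc   (q0,c)→(q1,a,L)
state=q1 head=-1 tape=[_]aacc   (q1,_)→(q1,b,R)
state=q1 head=0 tape=b[a]acc   (q1,a)→(q3,a,L)
state=q3 head=-1 tape=[b]aacc   (q3,b)→(q3,_,R)
state=q3 head=0 tape=_[a]acc   (q3,a)→(q0,c,R)
state=q0 head=1 tape=_c[a]cc   (q0,a)→(q3,c,L)
state=q3 head=0 tape=_[c]ccc   (q3,c)→(q2,b,R)
state=q2 head=1 tape=_b[c]cc   (q2,c)→(q1,_,L)
state=q1 head=0 tape=_[b]_cc   (q1,b)→(q3,a,L)
state=q3 head=-1 tape=[_]a_cc
No transition is defined for (q3, _); M halts in state q3.

q3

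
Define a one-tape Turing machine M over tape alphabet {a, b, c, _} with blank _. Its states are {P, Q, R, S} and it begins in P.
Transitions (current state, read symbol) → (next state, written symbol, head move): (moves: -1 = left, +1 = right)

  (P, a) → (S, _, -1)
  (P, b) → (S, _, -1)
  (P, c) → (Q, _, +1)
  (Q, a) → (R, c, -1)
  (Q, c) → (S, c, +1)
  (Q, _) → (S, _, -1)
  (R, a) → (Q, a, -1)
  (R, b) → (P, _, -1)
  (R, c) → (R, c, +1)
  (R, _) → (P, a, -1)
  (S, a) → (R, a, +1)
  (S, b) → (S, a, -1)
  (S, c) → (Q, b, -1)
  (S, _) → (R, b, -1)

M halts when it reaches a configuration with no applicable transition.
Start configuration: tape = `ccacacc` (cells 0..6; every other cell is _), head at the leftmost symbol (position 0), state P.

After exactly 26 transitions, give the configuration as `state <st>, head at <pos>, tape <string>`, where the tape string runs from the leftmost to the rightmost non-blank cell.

state R, head at 2, tape cb__acc

state=P head=0 tape=[c]cacacc_   (P,c)→(Q,_,+1)
state=Q head=1 tape=_[c]acacc_   (Q,c)→(S,c,+1)
state=S head=2 tape=_c[a]cacc_   (S,a)→(R,a,+1)
state=R head=3 tape=_ca[c]acc_   (R,c)→(R,c,+1)
state=R head=4 tape=_cac[a]cc_   (R,a)→(Q,a,-1)
state=Q head=3 tape=_ca[c]acc_   (Q,c)→(S,c,+1)
state=S head=4 tape=_cac[a]cc_   (S,a)→(R,a,+1)
state=R head=5 tape=_caca[c]c_   (R,c)→(R,c,+1)
state=R head=6 tape=_cacac[c]_   (R,c)→(R,c,+1)
state=R head=7 tape=_cacacc[_]   (R,_)→(P,a,-1)
state=P head=6 tape=_cacac[c]a   (P,c)→(Q,_,+1)
state=Q head=7 tape=_cacac_[a]   (Q,a)→(R,c,-1)
state=R head=6 tape=_cacac[_]c   (R,_)→(P,a,-1)
state=P head=5 tape=_caca[c]ac   (P,c)→(Q,_,+1)
state=Q head=6 tape=_caca_[a]c   (Q,a)→(R,c,-1)
state=R head=5 tape=_caca[_]cc   (R,_)→(P,a,-1)
state=P head=4 tape=_cac[a]acc   (P,a)→(S,_,-1)
state=S head=3 tape=_ca[c]_acc   (S,c)→(Q,b,-1)
state=Q head=2 tape=_c[a]b_acc   (Q,a)→(R,c,-1)
state=R head=1 tape=_[c]cb_acc   (R,c)→(R,c,+1)
state=R head=2 tape=_c[c]b_acc   (R,c)→(R,c,+1)
state=R head=3 tape=_cc[b]_acc   (R,b)→(P,_,-1)
state=P head=2 tape=_c[c]__acc   (P,c)→(Q,_,+1)
state=Q head=3 tape=_c_[_]_acc   (Q,_)→(S,_,-1)
state=S head=2 tape=_c[_]__acc   (S,_)→(R,b,-1)
state=R head=1 tape=_[c]b__acc   (R,c)→(R,c,+1)
state=R head=2 tape=_c[b]__acc
After 26 steps: state R, head at 2, tape cb__acc.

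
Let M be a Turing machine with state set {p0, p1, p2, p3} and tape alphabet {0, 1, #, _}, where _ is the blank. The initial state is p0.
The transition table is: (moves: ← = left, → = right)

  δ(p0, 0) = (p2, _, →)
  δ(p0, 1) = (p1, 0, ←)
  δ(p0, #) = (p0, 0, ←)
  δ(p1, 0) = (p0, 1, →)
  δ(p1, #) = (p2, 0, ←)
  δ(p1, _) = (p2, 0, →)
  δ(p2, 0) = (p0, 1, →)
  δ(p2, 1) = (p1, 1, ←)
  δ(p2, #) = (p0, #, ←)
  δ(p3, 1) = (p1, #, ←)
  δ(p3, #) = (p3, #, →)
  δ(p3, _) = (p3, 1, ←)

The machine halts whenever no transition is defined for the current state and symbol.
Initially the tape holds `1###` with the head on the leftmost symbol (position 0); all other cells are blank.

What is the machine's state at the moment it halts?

p0

state=p0 head=0 tape=_[1]###   (p0,1)→(p1,0,←)
state=p1 head=-1 tape=[_]0###   (p1,_)→(p2,0,→)
state=p2 head=0 tape=0[0]###   (p2,0)→(p0,1,→)
state=p0 head=1 tape=01[#]##   (p0,#)→(p0,0,←)
state=p0 head=0 tape=0[1]0##   (p0,1)→(p1,0,←)
state=p1 head=-1 tape=[0]00##   (p1,0)→(p0,1,→)
state=p0 head=0 tape=1[0]0##   (p0,0)→(p2,_,→)
state=p2 head=1 tape=1_[0]##   (p2,0)→(p0,1,→)
state=p0 head=2 tape=1_1[#]#   (p0,#)→(p0,0,←)
state=p0 head=1 tape=1_[1]0#   (p0,1)→(p1,0,←)
state=p1 head=0 tape=1[_]00#   (p1,_)→(p2,0,→)
state=p2 head=1 tape=10[0]0#   (p2,0)→(p0,1,→)
state=p0 head=2 tape=101[0]#   (p0,0)→(p2,_,→)
state=p2 head=3 tape=101_[#]   (p2,#)→(p0,#,←)
state=p0 head=2 tape=101[_]#
No transition is defined for (p0, _); M halts in state p0.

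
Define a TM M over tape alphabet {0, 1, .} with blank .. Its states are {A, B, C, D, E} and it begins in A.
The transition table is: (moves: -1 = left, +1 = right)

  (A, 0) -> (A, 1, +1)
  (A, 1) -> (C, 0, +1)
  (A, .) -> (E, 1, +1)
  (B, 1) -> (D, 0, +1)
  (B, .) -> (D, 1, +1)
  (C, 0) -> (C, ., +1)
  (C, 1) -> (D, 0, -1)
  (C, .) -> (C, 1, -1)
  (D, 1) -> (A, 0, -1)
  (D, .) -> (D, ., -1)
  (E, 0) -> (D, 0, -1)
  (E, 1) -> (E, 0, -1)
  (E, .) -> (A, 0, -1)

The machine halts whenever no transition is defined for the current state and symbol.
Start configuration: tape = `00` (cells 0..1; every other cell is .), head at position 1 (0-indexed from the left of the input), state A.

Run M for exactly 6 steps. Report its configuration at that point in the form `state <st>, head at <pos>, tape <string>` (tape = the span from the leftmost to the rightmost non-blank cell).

state=A head=1 tape=0[0]...   (A,0)→(A,1,+1)
state=A head=2 tape=01[.]..   (A,.)→(E,1,+1)
state=E head=3 tape=011[.].   (E,.)→(A,0,-1)
state=A head=2 tape=01[1]0.   (A,1)→(C,0,+1)
state=C head=3 tape=010[0].   (C,0)→(C,.,+1)
state=C head=4 tape=010.[.]   (C,.)→(C,1,-1)
state=C head=3 tape=010[.]1
After 6 steps: state C, head at 3, tape 010.1.

state C, head at 3, tape 010.1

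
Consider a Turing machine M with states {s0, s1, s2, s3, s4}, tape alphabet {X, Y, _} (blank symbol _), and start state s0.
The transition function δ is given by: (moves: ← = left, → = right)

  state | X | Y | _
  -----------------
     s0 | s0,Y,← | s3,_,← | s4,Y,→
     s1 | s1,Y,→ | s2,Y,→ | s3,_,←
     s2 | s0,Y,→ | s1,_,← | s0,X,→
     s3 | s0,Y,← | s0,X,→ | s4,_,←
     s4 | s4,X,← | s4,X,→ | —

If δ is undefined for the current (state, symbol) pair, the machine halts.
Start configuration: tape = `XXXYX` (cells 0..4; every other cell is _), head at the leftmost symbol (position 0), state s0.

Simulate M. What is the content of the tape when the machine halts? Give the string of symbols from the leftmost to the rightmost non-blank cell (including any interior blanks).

XXXXYX

state=s0 head=0 tape=__[X]XXYX   (s0,X)→(s0,Y,←)
state=s0 head=-1 tape=_[_]YXXYX   (s0,_)→(s4,Y,→)
state=s4 head=0 tape=_Y[Y]XXYX   (s4,Y)→(s4,X,→)
state=s4 head=1 tape=_YX[X]XYX   (s4,X)→(s4,X,←)
state=s4 head=0 tape=_Y[X]XXYX   (s4,X)→(s4,X,←)
state=s4 head=-1 tape=_[Y]XXXYX   (s4,Y)→(s4,X,→)
state=s4 head=0 tape=_X[X]XXYX   (s4,X)→(s4,X,←)
state=s4 head=-1 tape=_[X]XXXYX   (s4,X)→(s4,X,←)
state=s4 head=-2 tape=[_]XXXXYX
The non-blank tape span at halt is XXXXYX.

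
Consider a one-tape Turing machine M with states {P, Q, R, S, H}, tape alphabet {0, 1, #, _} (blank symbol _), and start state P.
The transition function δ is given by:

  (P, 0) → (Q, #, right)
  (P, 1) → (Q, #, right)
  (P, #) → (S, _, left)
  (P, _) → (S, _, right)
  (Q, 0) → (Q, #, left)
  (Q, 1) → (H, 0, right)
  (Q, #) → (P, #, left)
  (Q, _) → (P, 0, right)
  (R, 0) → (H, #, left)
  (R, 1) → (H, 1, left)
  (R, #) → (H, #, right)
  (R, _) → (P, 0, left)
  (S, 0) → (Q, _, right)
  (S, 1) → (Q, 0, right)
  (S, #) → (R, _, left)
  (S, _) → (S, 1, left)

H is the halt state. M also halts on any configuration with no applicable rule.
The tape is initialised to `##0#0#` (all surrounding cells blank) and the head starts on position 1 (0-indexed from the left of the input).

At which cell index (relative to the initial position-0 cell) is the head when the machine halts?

7

state=P head=1 tape=__#[#]0#0#__   (P,#)→(S,_,left)
state=S head=0 tape=__[#]_0#0#__   (S,#)→(R,_,left)
state=R head=-1 tape=_[_]__0#0#__   (R,_)→(P,0,left)
state=P head=-2 tape=[_]0__0#0#__   (P,_)→(S,_,right)
state=S head=-1 tape=_[0]__0#0#__   (S,0)→(Q,_,right)
state=Q head=0 tape=__[_]_0#0#__   (Q,_)→(P,0,right)
state=P head=1 tape=__0[_]0#0#__   (P,_)→(S,_,right)
state=S head=2 tape=__0_[0]#0#__   (S,0)→(Q,_,right)
state=Q head=3 tape=__0__[#]0#__   (Q,#)→(P,#,left)
state=P head=2 tape=__0_[_]#0#__   (P,_)→(S,_,right)
state=S head=3 tape=__0__[#]0#__   (S,#)→(R,_,left)
state=R head=2 tape=__0_[_]_0#__   (R,_)→(P,0,left)
state=P head=1 tape=__0[_]0_0#__   (P,_)→(S,_,right)
state=S head=2 tape=__0_[0]_0#__   (S,0)→(Q,_,right)
state=Q head=3 tape=__0__[_]0#__   (Q,_)→(P,0,right)
state=P head=4 tape=__0__0[0]#__   (P,0)→(Q,#,right)
state=Q head=5 tape=__0__0#[#]__   (Q,#)→(P,#,left)
state=P head=4 tape=__0__0[#]#__   (P,#)→(S,_,left)
state=S head=3 tape=__0__[0]_#__   (S,0)→(Q,_,right)
state=Q head=4 tape=__0___[_]#__   (Q,_)→(P,0,right)
state=P head=5 tape=__0___0[#]__   (P,#)→(S,_,left)
state=S head=4 tape=__0___[0]___   (S,0)→(Q,_,right)
state=Q head=5 tape=__0____[_]__   (Q,_)→(P,0,right)
state=P head=6 tape=__0____0[_]_   (P,_)→(S,_,right)
state=S head=7 tape=__0____0_[_]   (S,_)→(S,1,left)
state=S head=6 tape=__0____0[_]1   (S,_)→(S,1,left)
state=S head=5 tape=__0____[0]11   (S,0)→(Q,_,right)
state=Q head=6 tape=__0_____[1]1   (Q,1)→(H,0,right)
state=H head=7 tape=__0_____0[1]
At halt the head is at cell 7.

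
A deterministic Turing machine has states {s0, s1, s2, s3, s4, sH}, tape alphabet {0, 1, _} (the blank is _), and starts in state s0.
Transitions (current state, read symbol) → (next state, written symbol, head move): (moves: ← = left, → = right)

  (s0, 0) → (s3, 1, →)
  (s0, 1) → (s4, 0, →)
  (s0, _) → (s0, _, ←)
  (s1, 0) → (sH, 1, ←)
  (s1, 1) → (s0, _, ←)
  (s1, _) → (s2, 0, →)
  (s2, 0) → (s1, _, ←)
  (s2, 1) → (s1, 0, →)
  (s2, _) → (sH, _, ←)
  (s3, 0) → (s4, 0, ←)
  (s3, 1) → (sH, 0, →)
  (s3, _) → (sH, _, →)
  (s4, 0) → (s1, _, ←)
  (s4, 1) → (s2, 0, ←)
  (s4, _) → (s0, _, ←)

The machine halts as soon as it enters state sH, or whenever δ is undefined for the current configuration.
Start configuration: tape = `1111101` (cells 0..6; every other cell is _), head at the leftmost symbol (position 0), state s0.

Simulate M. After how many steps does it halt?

5

state=s0 head=0 tape=_[1]111101   (s0,1)→(s4,0,→)
state=s4 head=1 tape=_0[1]11101   (s4,1)→(s2,0,←)
state=s2 head=0 tape=_[0]011101   (s2,0)→(s1,_,←)
state=s1 head=-1 tape=[_]_011101   (s1,_)→(s2,0,→)
state=s2 head=0 tape=0[_]011101   (s2,_)→(sH,_,←)
state=sH head=-1 tape=[0]_011101
M halts after 5 transitions.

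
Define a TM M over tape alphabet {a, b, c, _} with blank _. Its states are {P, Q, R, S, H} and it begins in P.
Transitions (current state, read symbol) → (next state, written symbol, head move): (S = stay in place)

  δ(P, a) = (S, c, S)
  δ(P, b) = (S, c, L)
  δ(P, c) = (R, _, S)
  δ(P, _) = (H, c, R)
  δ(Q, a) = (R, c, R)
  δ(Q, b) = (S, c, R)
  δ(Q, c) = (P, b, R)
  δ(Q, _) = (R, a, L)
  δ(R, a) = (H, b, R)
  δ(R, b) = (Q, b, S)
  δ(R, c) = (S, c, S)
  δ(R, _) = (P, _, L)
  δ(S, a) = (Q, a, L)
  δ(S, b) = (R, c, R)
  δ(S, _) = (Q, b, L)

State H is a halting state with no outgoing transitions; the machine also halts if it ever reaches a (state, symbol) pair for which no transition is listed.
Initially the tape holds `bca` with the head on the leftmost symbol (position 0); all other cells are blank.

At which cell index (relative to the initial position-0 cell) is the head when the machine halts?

state=P head=0 tape=____[b]ca   (P,b)→(S,c,L)
state=S head=-1 tape=___[_]cca   (S,_)→(Q,b,L)
state=Q head=-2 tape=__[_]bcca   (Q,_)→(R,a,L)
state=R head=-3 tape=_[_]abcca   (R,_)→(P,_,L)
state=P head=-4 tape=[_]_abcca   (P,_)→(H,c,R)
state=H head=-3 tape=c[_]abcca
At halt the head is at cell -3.

-3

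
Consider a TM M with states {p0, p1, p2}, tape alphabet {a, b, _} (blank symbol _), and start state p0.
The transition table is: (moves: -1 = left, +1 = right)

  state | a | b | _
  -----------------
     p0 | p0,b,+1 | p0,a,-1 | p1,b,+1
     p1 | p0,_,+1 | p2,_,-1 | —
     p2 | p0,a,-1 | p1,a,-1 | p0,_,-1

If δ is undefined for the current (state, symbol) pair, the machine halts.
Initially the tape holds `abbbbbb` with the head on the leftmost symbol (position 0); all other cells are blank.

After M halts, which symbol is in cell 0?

p0 | _[a]bbbbbb__   read a → write b, move +1, go to p0
p0 | _b[b]bbbbb__   read b → write a, move -1, go to p0
p0 | _[b]abbbbb__   read b → write a, move -1, go to p0
p0 | [_]aabbbbb__   read _ → write b, move +1, go to p1
p1 | b[a]abbbbb__   read a → write _, move +1, go to p0
p0 | b_[a]bbbbb__   read a → write b, move +1, go to p0
p0 | b_b[b]bbbb__   read b → write a, move -1, go to p0
p0 | b_[b]abbbb__   read b → write a, move -1, go to p0
p0 | b[_]aabbbb__   read _ → write b, move +1, go to p1
p1 | bb[a]abbbb__   read a → write _, move +1, go to p0
p0 | bb_[a]bbbb__   read a → write b, move +1, go to p0
p0 | bb_b[b]bbb__   read b → write a, move -1, go to p0
p0 | bb_[b]abbb__   read b → write a, move -1, go to p0
p0 | bb[_]aabbb__   read _ → write b, move +1, go to p1
p1 | bbb[a]abbb__   read a → write _, move +1, go to p0
p0 | bbb_[a]bbb__   read a → write b, move +1, go to p0
p0 | bbb_b[b]bb__   read b → write a, move -1, go to p0
p0 | bbb_[b]abb__   read b → write a, move -1, go to p0
p0 | bbb[_]aabb__   read _ → write b, move +1, go to p1
p1 | bbbb[a]abb__   read a → write _, move +1, go to p0
p0 | bbbb_[a]bb__   read a → write b, move +1, go to p0
p0 | bbbb_b[b]b__   read b → write a, move -1, go to p0
p0 | bbbb_[b]ab__   read b → write a, move -1, go to p0
p0 | bbbb[_]aab__   read _ → write b, move +1, go to p1
p1 | bbbbb[a]ab__   read a → write _, move +1, go to p0
p0 | bbbbb_[a]b__   read a → write b, move +1, go to p0
p0 | bbbbb_b[b]__   read b → write a, move -1, go to p0
p0 | bbbbb_[b]a__   read b → write a, move -1, go to p0
p0 | bbbbb[_]aa__   read _ → write b, move +1, go to p1
p1 | bbbbbb[a]a__   read a → write _, move +1, go to p0
p0 | bbbbbb_[a]__   read a → write b, move +1, go to p0
p0 | bbbbbb_b[_]_   read _ → write b, move +1, go to p1
p1 | bbbbbb_bb[_]
Cell 0 holds b when M halts.

b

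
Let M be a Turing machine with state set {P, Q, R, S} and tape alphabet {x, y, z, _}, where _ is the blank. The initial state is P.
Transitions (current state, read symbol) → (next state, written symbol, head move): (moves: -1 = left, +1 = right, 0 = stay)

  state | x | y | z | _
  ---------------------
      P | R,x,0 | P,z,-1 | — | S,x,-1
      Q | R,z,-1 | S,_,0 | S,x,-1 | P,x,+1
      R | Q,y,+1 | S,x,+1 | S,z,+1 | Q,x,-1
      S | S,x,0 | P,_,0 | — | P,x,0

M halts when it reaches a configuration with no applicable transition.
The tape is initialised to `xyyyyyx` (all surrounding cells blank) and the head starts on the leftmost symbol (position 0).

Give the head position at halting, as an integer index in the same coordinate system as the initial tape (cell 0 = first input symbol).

state=P head=0 tape=[x]yyyyyx   (P,x)→(R,x,0)
state=R head=0 tape=[x]yyyyyx   (R,x)→(Q,y,+1)
state=Q head=1 tape=y[y]yyyyx   (Q,y)→(S,_,0)
state=S head=1 tape=y[_]yyyyx   (S,_)→(P,x,0)
state=P head=1 tape=y[x]yyyyx   (P,x)→(R,x,0)
state=R head=1 tape=y[x]yyyyx   (R,x)→(Q,y,+1)
state=Q head=2 tape=yy[y]yyyx   (Q,y)→(S,_,0)
state=S head=2 tape=yy[_]yyyx   (S,_)→(P,x,0)
state=P head=2 tape=yy[x]yyyx   (P,x)→(R,x,0)
state=R head=2 tape=yy[x]yyyx   (R,x)→(Q,y,+1)
state=Q head=3 tape=yyy[y]yyx   (Q,y)→(S,_,0)
state=S head=3 tape=yyy[_]yyx   (S,_)→(P,x,0)
state=P head=3 tape=yyy[x]yyx   (P,x)→(R,x,0)
state=R head=3 tape=yyy[x]yyx   (R,x)→(Q,y,+1)
state=Q head=4 tape=yyyy[y]yx   (Q,y)→(S,_,0)
state=S head=4 tape=yyyy[_]yx   (S,_)→(P,x,0)
state=P head=4 tape=yyyy[x]yx   (P,x)→(R,x,0)
state=R head=4 tape=yyyy[x]yx   (R,x)→(Q,y,+1)
state=Q head=5 tape=yyyyy[y]x   (Q,y)→(S,_,0)
state=S head=5 tape=yyyyy[_]x   (S,_)→(P,x,0)
state=P head=5 tape=yyyyy[x]x   (P,x)→(R,x,0)
state=R head=5 tape=yyyyy[x]x   (R,x)→(Q,y,+1)
state=Q head=6 tape=yyyyyy[x]   (Q,x)→(R,z,-1)
state=R head=5 tape=yyyyy[y]z   (R,y)→(S,x,+1)
state=S head=6 tape=yyyyyx[z]
At halt the head is at cell 6.

6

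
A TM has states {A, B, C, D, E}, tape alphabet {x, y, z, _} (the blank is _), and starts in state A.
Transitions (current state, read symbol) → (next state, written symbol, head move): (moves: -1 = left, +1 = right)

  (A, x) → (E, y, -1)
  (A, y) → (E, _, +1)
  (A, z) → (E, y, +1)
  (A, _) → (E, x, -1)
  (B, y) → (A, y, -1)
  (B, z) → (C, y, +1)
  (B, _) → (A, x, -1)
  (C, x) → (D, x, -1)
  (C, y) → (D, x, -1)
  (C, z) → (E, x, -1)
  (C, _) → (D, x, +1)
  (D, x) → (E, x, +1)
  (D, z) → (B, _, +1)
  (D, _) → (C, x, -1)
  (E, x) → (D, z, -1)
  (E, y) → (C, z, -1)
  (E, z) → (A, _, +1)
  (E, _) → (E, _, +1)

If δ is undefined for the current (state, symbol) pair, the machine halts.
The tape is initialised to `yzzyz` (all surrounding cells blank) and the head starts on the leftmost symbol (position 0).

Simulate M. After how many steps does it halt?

29

A | [y]zzyz_   read y → write _, move +1, go to E
E | _[z]zyz_   read z → write _, move +1, go to A
A | __[z]yz_   read z → write y, move +1, go to E
E | __y[y]z_   read y → write z, move -1, go to C
C | __[y]zz_   read y → write x, move -1, go to D
D | _[_]xzz_   read _ → write x, move -1, go to C
C | [_]xxzz_   read _ → write x, move +1, go to D
D | x[x]xzz_   read x → write x, move +1, go to E
E | xx[x]zz_   read x → write z, move -1, go to D
D | x[x]zzz_   read x → write x, move +1, go to E
E | xx[z]zz_   read z → write _, move +1, go to A
A | xx_[z]z_   read z → write y, move +1, go to E
E | xx_y[z]_   read z → write _, move +1, go to A
A | xx_y_[_]   read _ → write x, move -1, go to E
E | xx_y[_]x   read _ → write _, move +1, go to E
E | xx_y_[x]   read x → write z, move -1, go to D
D | xx_y[_]z   read _ → write x, move -1, go to C
C | xx_[y]xz   read y → write x, move -1, go to D
D | xx[_]xxz   read _ → write x, move -1, go to C
C | x[x]xxxz   read x → write x, move -1, go to D
D | [x]xxxxz   read x → write x, move +1, go to E
E | x[x]xxxz   read x → write z, move -1, go to D
D | [x]zxxxz   read x → write x, move +1, go to E
E | x[z]xxxz   read z → write _, move +1, go to A
A | x_[x]xxz   read x → write y, move -1, go to E
E | x[_]yxxz   read _ → write _, move +1, go to E
E | x_[y]xxz   read y → write z, move -1, go to C
C | x[_]zxxz   read _ → write x, move +1, go to D
D | xx[z]xxz   read z → write _, move +1, go to B
B | xx_[x]xz
M halts after 29 transitions.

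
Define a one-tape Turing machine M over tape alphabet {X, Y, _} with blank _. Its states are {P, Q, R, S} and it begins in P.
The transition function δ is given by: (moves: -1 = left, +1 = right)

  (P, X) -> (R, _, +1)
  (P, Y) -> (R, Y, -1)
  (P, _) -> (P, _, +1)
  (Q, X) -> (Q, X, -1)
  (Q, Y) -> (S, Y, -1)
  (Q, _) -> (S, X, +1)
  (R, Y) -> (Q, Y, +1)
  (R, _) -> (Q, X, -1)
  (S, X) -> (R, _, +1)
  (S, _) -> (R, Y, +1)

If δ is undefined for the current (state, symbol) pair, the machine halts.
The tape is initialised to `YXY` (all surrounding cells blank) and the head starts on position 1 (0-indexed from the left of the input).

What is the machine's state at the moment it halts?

P | Y[X]Y___   read X → write _, move +1, go to R
R | Y_[Y]___   read Y → write Y, move +1, go to Q
Q | Y_Y[_]__   read _ → write X, move +1, go to S
S | Y_YX[_]_   read _ → write Y, move +1, go to R
R | Y_YXY[_]   read _ → write X, move -1, go to Q
Q | Y_YX[Y]X   read Y → write Y, move -1, go to S
S | Y_Y[X]YX   read X → write _, move +1, go to R
R | Y_Y_[Y]X   read Y → write Y, move +1, go to Q
Q | Y_Y_Y[X]   read X → write X, move -1, go to Q
Q | Y_Y_[Y]X   read Y → write Y, move -1, go to S
S | Y_Y[_]YX   read _ → write Y, move +1, go to R
R | Y_YY[Y]X   read Y → write Y, move +1, go to Q
Q | Y_YYY[X]   read X → write X, move -1, go to Q
Q | Y_YY[Y]X   read Y → write Y, move -1, go to S
S | Y_Y[Y]YX
No transition is defined for (S, Y); M halts in state S.

S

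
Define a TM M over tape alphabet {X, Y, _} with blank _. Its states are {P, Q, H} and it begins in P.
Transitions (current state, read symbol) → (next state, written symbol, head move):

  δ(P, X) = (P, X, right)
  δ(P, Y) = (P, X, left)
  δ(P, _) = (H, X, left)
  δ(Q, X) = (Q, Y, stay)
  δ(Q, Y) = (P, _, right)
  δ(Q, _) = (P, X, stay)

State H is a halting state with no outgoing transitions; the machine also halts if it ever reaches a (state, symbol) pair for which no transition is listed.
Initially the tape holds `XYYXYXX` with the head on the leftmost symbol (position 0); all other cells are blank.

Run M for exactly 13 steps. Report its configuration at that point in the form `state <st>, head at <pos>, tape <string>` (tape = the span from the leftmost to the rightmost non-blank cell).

P | [X]YYXYXX_   read X → write X, move right, go to P
P | X[Y]YXYXX_   read Y → write X, move left, go to P
P | [X]XYXYXX_   read X → write X, move right, go to P
P | X[X]YXYXX_   read X → write X, move right, go to P
P | XX[Y]XYXX_   read Y → write X, move left, go to P
P | X[X]XXYXX_   read X → write X, move right, go to P
P | XX[X]XYXX_   read X → write X, move right, go to P
P | XXX[X]YXX_   read X → write X, move right, go to P
P | XXXX[Y]XX_   read Y → write X, move left, go to P
P | XXX[X]XXX_   read X → write X, move right, go to P
P | XXXX[X]XX_   read X → write X, move right, go to P
P | XXXXX[X]X_   read X → write X, move right, go to P
P | XXXXXX[X]_   read X → write X, move right, go to P
P | XXXXXXX[_]
After 13 steps: state P, head at 7, tape XXXXXXX.

state P, head at 7, tape XXXXXXX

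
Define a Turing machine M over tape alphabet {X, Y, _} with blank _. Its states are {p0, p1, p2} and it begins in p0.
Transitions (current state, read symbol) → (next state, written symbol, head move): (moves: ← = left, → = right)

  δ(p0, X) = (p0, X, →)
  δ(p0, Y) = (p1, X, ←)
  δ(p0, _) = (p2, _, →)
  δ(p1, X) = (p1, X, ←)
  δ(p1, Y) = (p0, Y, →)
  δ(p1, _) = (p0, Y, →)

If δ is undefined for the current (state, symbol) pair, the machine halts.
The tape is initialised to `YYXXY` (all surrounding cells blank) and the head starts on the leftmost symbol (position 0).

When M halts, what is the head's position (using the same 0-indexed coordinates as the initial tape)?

p0 | _[Y]YXXY__   read Y → write X, move ←, go to p1
p1 | [_]XYXXY__   read _ → write Y, move →, go to p0
p0 | Y[X]YXXY__   read X → write X, move →, go to p0
p0 | YX[Y]XXY__   read Y → write X, move ←, go to p1
p1 | Y[X]XXXY__   read X → write X, move ←, go to p1
p1 | [Y]XXXXY__   read Y → write Y, move →, go to p0
p0 | Y[X]XXXY__   read X → write X, move →, go to p0
p0 | YX[X]XXY__   read X → write X, move →, go to p0
p0 | YXX[X]XY__   read X → write X, move →, go to p0
p0 | YXXX[X]Y__   read X → write X, move →, go to p0
p0 | YXXXX[Y]__   read Y → write X, move ←, go to p1
p1 | YXXX[X]X__   read X → write X, move ←, go to p1
p1 | YXX[X]XX__   read X → write X, move ←, go to p1
p1 | YX[X]XXX__   read X → write X, move ←, go to p1
p1 | Y[X]XXXX__   read X → write X, move ←, go to p1
p1 | [Y]XXXXX__   read Y → write Y, move →, go to p0
p0 | Y[X]XXXX__   read X → write X, move →, go to p0
p0 | YX[X]XXX__   read X → write X, move →, go to p0
p0 | YXX[X]XX__   read X → write X, move →, go to p0
p0 | YXXX[X]X__   read X → write X, move →, go to p0
p0 | YXXXX[X]__   read X → write X, move →, go to p0
p0 | YXXXXX[_]_   read _ → write _, move →, go to p2
p2 | YXXXXX_[_]
At halt the head is at cell 6.

6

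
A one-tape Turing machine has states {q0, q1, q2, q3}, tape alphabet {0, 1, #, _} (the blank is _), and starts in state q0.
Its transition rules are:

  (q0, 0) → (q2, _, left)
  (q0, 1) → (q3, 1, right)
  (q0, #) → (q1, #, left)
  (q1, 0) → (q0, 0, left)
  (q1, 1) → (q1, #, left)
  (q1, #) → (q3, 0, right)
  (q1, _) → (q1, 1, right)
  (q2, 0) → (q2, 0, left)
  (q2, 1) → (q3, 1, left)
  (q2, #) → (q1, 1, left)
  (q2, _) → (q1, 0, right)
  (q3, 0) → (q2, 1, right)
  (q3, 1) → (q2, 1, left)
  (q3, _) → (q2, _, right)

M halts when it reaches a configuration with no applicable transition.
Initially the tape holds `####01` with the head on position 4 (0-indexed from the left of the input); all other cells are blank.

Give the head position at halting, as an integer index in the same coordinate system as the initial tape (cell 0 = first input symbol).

state=q0 head=4 tape=____####[0]1   (q0,0)→(q2,_,left)
state=q2 head=3 tape=____###[#]_1   (q2,#)→(q1,1,left)
state=q1 head=2 tape=____##[#]1_1   (q1,#)→(q3,0,right)
state=q3 head=3 tape=____##0[1]_1   (q3,1)→(q2,1,left)
state=q2 head=2 tape=____##[0]1_1   (q2,0)→(q2,0,left)
state=q2 head=1 tape=____#[#]01_1   (q2,#)→(q1,1,left)
state=q1 head=0 tape=____[#]101_1   (q1,#)→(q3,0,right)
state=q3 head=1 tape=____0[1]01_1   (q3,1)→(q2,1,left)
state=q2 head=0 tape=____[0]101_1   (q2,0)→(q2,0,left)
state=q2 head=-1 tape=___[_]0101_1   (q2,_)→(q1,0,right)
state=q1 head=0 tape=___0[0]101_1   (q1,0)→(q0,0,left)
state=q0 head=-1 tape=___[0]0101_1   (q0,0)→(q2,_,left)
state=q2 head=-2 tape=__[_]_0101_1   (q2,_)→(q1,0,right)
state=q1 head=-1 tape=__0[_]0101_1   (q1,_)→(q1,1,right)
state=q1 head=0 tape=__01[0]101_1   (q1,0)→(q0,0,left)
state=q0 head=-1 tape=__0[1]0101_1   (q0,1)→(q3,1,right)
state=q3 head=0 tape=__01[0]101_1   (q3,0)→(q2,1,right)
state=q2 head=1 tape=__011[1]01_1   (q2,1)→(q3,1,left)
state=q3 head=0 tape=__01[1]101_1   (q3,1)→(q2,1,left)
state=q2 head=-1 tape=__0[1]1101_1   (q2,1)→(q3,1,left)
state=q3 head=-2 tape=__[0]11101_1   (q3,0)→(q2,1,right)
state=q2 head=-1 tape=__1[1]1101_1   (q2,1)→(q3,1,left)
state=q3 head=-2 tape=__[1]11101_1   (q3,1)→(q2,1,left)
state=q2 head=-3 tape=_[_]111101_1   (q2,_)→(q1,0,right)
state=q1 head=-2 tape=_0[1]11101_1   (q1,1)→(q1,#,left)
state=q1 head=-3 tape=_[0]#11101_1   (q1,0)→(q0,0,left)
state=q0 head=-4 tape=[_]0#11101_1
At halt the head is at cell -4.

-4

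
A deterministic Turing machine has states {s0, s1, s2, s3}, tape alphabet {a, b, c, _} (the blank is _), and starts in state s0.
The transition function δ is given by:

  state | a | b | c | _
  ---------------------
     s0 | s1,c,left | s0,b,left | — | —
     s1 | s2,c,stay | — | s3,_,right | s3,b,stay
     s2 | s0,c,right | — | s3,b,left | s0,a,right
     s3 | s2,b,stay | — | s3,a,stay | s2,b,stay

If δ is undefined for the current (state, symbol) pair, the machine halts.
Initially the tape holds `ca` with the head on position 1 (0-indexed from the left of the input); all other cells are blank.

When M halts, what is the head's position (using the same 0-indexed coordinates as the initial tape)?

s0 | c[a]   read a → write c, move left, go to s1
s1 | [c]c   read c → write _, move right, go to s3
s3 | _[c]   read c → write a, move stay, go to s3
s3 | _[a]   read a → write b, move stay, go to s2
s2 | _[b]
At halt the head is at cell 1.

1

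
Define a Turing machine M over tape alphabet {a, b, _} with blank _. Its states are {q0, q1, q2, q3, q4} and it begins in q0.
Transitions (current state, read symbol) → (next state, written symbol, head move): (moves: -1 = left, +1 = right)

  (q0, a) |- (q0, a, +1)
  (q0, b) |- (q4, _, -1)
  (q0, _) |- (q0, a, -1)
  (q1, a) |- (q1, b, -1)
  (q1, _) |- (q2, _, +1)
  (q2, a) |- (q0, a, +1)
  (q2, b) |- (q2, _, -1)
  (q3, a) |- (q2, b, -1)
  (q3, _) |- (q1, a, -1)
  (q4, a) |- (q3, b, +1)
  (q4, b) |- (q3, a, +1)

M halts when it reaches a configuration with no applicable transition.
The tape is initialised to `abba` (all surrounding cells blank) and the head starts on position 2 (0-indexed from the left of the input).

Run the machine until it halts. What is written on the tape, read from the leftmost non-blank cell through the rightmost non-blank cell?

state=q0 head=2 tape=_ab[b]a   (q0,b)→(q4,_,-1)
state=q4 head=1 tape=_a[b]_a   (q4,b)→(q3,a,+1)
state=q3 head=2 tape=_aa[_]a   (q3,_)→(q1,a,-1)
state=q1 head=1 tape=_a[a]aa   (q1,a)→(q1,b,-1)
state=q1 head=0 tape=_[a]baa   (q1,a)→(q1,b,-1)
state=q1 head=-1 tape=[_]bbaa   (q1,_)→(q2,_,+1)
state=q2 head=0 tape=_[b]baa   (q2,b)→(q2,_,-1)
state=q2 head=-1 tape=[_]_baa
The non-blank tape span at halt is baa.

baa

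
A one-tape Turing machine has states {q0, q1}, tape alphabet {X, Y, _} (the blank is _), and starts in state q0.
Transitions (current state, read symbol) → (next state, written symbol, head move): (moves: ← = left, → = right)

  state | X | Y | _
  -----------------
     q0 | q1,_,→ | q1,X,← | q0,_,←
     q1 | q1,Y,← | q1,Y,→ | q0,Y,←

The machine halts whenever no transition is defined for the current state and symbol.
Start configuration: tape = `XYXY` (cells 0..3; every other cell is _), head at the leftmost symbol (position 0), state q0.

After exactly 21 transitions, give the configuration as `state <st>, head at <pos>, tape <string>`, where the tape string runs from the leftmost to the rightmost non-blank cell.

state=q0 head=0 tape=[X]YXY___   (q0,X)→(q1,_,→)
state=q1 head=1 tape=_[Y]XY___   (q1,Y)→(q1,Y,→)
state=q1 head=2 tape=_Y[X]Y___   (q1,X)→(q1,Y,←)
state=q1 head=1 tape=_[Y]YY___   (q1,Y)→(q1,Y,→)
state=q1 head=2 tape=_Y[Y]Y___   (q1,Y)→(q1,Y,→)
state=q1 head=3 tape=_YY[Y]___   (q1,Y)→(q1,Y,→)
state=q1 head=4 tape=_YYY[_]__   (q1,_)→(q0,Y,←)
state=q0 head=3 tape=_YY[Y]Y__   (q0,Y)→(q1,X,←)
state=q1 head=2 tape=_Y[Y]XY__   (q1,Y)→(q1,Y,→)
state=q1 head=3 tape=_YY[X]Y__   (q1,X)→(q1,Y,←)
state=q1 head=2 tape=_Y[Y]YY__   (q1,Y)→(q1,Y,→)
state=q1 head=3 tape=_YY[Y]Y__   (q1,Y)→(q1,Y,→)
state=q1 head=4 tape=_YYY[Y]__   (q1,Y)→(q1,Y,→)
state=q1 head=5 tape=_YYYY[_]_   (q1,_)→(q0,Y,←)
state=q0 head=4 tape=_YYY[Y]Y_   (q0,Y)→(q1,X,←)
state=q1 head=3 tape=_YY[Y]XY_   (q1,Y)→(q1,Y,→)
state=q1 head=4 tape=_YYY[X]Y_   (q1,X)→(q1,Y,←)
state=q1 head=3 tape=_YY[Y]YY_   (q1,Y)→(q1,Y,→)
state=q1 head=4 tape=_YYY[Y]Y_   (q1,Y)→(q1,Y,→)
state=q1 head=5 tape=_YYYY[Y]_   (q1,Y)→(q1,Y,→)
state=q1 head=6 tape=_YYYYY[_]   (q1,_)→(q0,Y,←)
state=q0 head=5 tape=_YYYY[Y]Y
After 21 steps: state q0, head at 5, tape YYYYYY.

state q0, head at 5, tape YYYYYY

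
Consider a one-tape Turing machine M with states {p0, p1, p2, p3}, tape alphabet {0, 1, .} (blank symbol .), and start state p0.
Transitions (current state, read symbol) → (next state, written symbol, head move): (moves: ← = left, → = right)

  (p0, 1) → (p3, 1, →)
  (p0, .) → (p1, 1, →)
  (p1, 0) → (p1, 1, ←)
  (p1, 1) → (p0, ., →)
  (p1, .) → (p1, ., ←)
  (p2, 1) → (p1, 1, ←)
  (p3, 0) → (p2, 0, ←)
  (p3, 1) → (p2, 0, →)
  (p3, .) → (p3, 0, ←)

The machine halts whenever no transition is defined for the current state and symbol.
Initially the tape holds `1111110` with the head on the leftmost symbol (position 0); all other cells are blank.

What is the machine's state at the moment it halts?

p0 | [1]111110   read 1 → write 1, move →, go to p3
p3 | 1[1]11110   read 1 → write 0, move →, go to p2
p2 | 10[1]1110   read 1 → write 1, move ←, go to p1
p1 | 1[0]11110   read 0 → write 1, move ←, go to p1
p1 | [1]111110   read 1 → write ., move →, go to p0
p0 | .[1]11110   read 1 → write 1, move →, go to p3
p3 | .1[1]1110   read 1 → write 0, move →, go to p2
p2 | .10[1]110   read 1 → write 1, move ←, go to p1
p1 | .1[0]1110   read 0 → write 1, move ←, go to p1
p1 | .[1]11110   read 1 → write ., move →, go to p0
p0 | ..[1]1110   read 1 → write 1, move →, go to p3
p3 | ..1[1]110   read 1 → write 0, move →, go to p2
p2 | ..10[1]10   read 1 → write 1, move ←, go to p1
p1 | ..1[0]110   read 0 → write 1, move ←, go to p1
p1 | ..[1]1110   read 1 → write ., move →, go to p0
p0 | ...[1]110   read 1 → write 1, move →, go to p3
p3 | ...1[1]10   read 1 → write 0, move →, go to p2
p2 | ...10[1]0   read 1 → write 1, move ←, go to p1
p1 | ...1[0]10   read 0 → write 1, move ←, go to p1
p1 | ...[1]110   read 1 → write ., move →, go to p0
p0 | ....[1]10   read 1 → write 1, move →, go to p3
p3 | ....1[1]0   read 1 → write 0, move →, go to p2
p2 | ....10[0]
No transition is defined for (p2, 0); M halts in state p2.

p2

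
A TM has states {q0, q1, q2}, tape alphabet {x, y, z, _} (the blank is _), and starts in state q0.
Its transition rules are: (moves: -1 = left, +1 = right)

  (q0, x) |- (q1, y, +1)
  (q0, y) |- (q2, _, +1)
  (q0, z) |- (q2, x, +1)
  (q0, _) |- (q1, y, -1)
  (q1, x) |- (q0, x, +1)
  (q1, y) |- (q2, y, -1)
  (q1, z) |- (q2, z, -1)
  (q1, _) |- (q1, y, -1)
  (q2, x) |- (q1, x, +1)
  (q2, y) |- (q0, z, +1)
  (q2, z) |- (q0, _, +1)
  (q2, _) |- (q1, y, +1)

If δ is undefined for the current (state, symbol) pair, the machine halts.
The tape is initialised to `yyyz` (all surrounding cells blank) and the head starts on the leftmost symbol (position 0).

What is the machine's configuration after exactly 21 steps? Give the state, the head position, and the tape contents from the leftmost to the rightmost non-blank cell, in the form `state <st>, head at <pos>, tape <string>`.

q0 | [y]yyz__   read y → write _, move +1, go to q2
q2 | _[y]yz__   read y → write z, move +1, go to q0
q0 | _z[y]z__   read y → write _, move +1, go to q2
q2 | _z_[z]__   read z → write _, move +1, go to q0
q0 | _z__[_]_   read _ → write y, move -1, go to q1
q1 | _z_[_]y_   read _ → write y, move -1, go to q1
q1 | _z[_]yy_   read _ → write y, move -1, go to q1
q1 | _[z]yyy_   read z → write z, move -1, go to q2
q2 | [_]zyyy_   read _ → write y, move +1, go to q1
q1 | y[z]yyy_   read z → write z, move -1, go to q2
q2 | [y]zyyy_   read y → write z, move +1, go to q0
q0 | z[z]yyy_   read z → write x, move +1, go to q2
q2 | zx[y]yy_   read y → write z, move +1, go to q0
q0 | zxz[y]y_   read y → write _, move +1, go to q2
q2 | zxz_[y]_   read y → write z, move +1, go to q0
q0 | zxz_z[_]   read _ → write y, move -1, go to q1
q1 | zxz_[z]y   read z → write z, move -1, go to q2
q2 | zxz[_]zy   read _ → write y, move +1, go to q1
q1 | zxzy[z]y   read z → write z, move -1, go to q2
q2 | zxz[y]zy   read y → write z, move +1, go to q0
q0 | zxzz[z]y   read z → write x, move +1, go to q2
q2 | zxzzx[y]
After 21 steps: state q2, head at 5, tape zxzzxy.

state q2, head at 5, tape zxzzxy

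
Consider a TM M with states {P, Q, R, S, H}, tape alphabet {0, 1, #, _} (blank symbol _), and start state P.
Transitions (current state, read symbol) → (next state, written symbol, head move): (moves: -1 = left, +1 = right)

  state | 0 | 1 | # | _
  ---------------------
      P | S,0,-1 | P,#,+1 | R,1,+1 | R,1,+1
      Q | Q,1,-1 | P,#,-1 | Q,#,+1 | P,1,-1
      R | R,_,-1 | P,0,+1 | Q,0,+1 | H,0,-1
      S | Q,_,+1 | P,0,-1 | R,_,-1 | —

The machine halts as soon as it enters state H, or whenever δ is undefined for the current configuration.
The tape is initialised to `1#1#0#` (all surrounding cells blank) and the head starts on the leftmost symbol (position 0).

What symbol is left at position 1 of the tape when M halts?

state=P head=0 tape=_[1]#1#0#_   (P,1)→(P,#,+1)
state=P head=1 tape=_#[#]1#0#_   (P,#)→(R,1,+1)
state=R head=2 tape=_#1[1]#0#_   (R,1)→(P,0,+1)
state=P head=3 tape=_#10[#]0#_   (P,#)→(R,1,+1)
state=R head=4 tape=_#101[0]#_   (R,0)→(R,_,-1)
state=R head=3 tape=_#10[1]_#_   (R,1)→(P,0,+1)
state=P head=4 tape=_#100[_]#_   (P,_)→(R,1,+1)
state=R head=5 tape=_#1001[#]_   (R,#)→(Q,0,+1)
state=Q head=6 tape=_#10010[_]   (Q,_)→(P,1,-1)
state=P head=5 tape=_#1001[0]1   (P,0)→(S,0,-1)
state=S head=4 tape=_#100[1]01   (S,1)→(P,0,-1)
state=P head=3 tape=_#10[0]001   (P,0)→(S,0,-1)
state=S head=2 tape=_#1[0]0001   (S,0)→(Q,_,+1)
state=Q head=3 tape=_#1_[0]001   (Q,0)→(Q,1,-1)
state=Q head=2 tape=_#1[_]1001   (Q,_)→(P,1,-1)
state=P head=1 tape=_#[1]11001   (P,1)→(P,#,+1)
state=P head=2 tape=_##[1]1001   (P,1)→(P,#,+1)
state=P head=3 tape=_###[1]001   (P,1)→(P,#,+1)
state=P head=4 tape=_####[0]01   (P,0)→(S,0,-1)
state=S head=3 tape=_###[#]001   (S,#)→(R,_,-1)
state=R head=2 tape=_##[#]_001   (R,#)→(Q,0,+1)
state=Q head=3 tape=_##0[_]001   (Q,_)→(P,1,-1)
state=P head=2 tape=_##[0]1001   (P,0)→(S,0,-1)
state=S head=1 tape=_#[#]01001   (S,#)→(R,_,-1)
state=R head=0 tape=_[#]_01001   (R,#)→(Q,0,+1)
state=Q head=1 tape=_0[_]01001   (Q,_)→(P,1,-1)
state=P head=0 tape=_[0]101001   (P,0)→(S,0,-1)
state=S head=-1 tape=[_]0101001
Cell 1 holds 1 when M halts.

1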